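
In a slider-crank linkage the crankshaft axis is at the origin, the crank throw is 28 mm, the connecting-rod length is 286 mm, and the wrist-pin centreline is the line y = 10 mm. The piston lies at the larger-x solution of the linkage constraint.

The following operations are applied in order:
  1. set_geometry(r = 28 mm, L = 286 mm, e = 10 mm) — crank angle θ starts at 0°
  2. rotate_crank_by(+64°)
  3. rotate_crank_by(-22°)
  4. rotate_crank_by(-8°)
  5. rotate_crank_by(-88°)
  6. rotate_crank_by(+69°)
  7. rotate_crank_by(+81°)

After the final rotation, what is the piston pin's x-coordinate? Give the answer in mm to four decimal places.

set_geometry: r = 28 mm, L = 286 mm, e = 10 mm; θ ← 0°
rotate_crank_by(+64°): θ ← 0° +64° = 64°
rotate_crank_by(-22°): θ ← 64° -22° = 42°
rotate_crank_by(-8°): θ ← 42° -8° = 34°
rotate_crank_by(-88°): θ ← 34° -88° = -54°
rotate_crank_by(+69°): θ ← -54° +69° = 15°
rotate_crank_by(+81°): θ ← 15° +81° = 96°
crank pin P = (r cos θ, r sin θ) = (-2.926797, 27.846613)
h = r sin θ − e = 27.846613 − 10 = 17.846613
x = r cos θ + √(L² − h²) = -2.926797 + √(81796.0 − 318.5016) = -2.926797 + 285.442636 = 282.515839

282.5158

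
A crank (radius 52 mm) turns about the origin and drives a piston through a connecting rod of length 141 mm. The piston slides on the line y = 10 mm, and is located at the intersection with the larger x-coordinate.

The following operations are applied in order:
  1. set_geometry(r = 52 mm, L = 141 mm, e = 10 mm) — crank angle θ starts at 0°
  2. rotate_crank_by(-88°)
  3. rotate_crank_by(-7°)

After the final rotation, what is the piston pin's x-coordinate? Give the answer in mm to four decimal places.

set_geometry: r = 52 mm, L = 141 mm, e = 10 mm; θ ← 0°
rotate_crank_by(-88°): θ ← 0° -88° = -88°
rotate_crank_by(-7°): θ ← -88° -7° = -95°
crank pin P = (r cos θ, r sin θ) = (-4.532099, -51.802124)
h = r sin θ − e = -51.802124 − 10 = -61.802124
x = r cos θ + √(L² − h²) = -4.532099 + √(19881.0 − 3819.5026) = -4.532099 + 126.733963 = 122.201865

122.2019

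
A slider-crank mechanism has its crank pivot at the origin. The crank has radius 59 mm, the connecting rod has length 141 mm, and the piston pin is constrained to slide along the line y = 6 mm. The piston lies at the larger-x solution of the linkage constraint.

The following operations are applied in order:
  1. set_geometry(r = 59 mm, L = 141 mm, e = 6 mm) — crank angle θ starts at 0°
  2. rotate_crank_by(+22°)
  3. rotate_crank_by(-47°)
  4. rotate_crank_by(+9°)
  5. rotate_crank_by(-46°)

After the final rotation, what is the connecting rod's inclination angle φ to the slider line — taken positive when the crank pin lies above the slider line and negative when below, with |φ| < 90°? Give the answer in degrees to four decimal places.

set_geometry: r = 59 mm, L = 141 mm, e = 6 mm; θ ← 0°
rotate_crank_by(+22°): θ ← 0° +22° = 22°
rotate_crank_by(-47°): θ ← 22° -47° = -25°
rotate_crank_by(+9°): θ ← -25° +9° = -16°
rotate_crank_by(-46°): θ ← -16° -46° = -62°
crank pin P = (r cos θ, r sin θ) = (27.698822, -52.093908)
h = r sin θ − e = -52.093908 − 6 = -58.093908
sin φ = h / L = -58.093908 / 141 = -0.41201353
φ = arcsin(-0.41201353) = -24.331385°

-24.3314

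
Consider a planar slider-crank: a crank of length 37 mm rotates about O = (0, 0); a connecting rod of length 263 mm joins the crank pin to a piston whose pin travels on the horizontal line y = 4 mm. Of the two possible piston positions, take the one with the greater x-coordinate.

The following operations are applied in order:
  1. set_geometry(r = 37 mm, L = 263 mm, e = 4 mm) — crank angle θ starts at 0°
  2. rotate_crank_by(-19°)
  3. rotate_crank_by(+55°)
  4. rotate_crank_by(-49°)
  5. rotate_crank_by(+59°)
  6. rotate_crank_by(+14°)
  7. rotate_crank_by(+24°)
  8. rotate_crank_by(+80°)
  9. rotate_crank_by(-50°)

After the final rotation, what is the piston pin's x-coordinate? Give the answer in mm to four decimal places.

246.2569

set_geometry: r = 37 mm, L = 263 mm, e = 4 mm; θ ← 0°
rotate_crank_by(-19°): θ ← 0° -19° = -19°
rotate_crank_by(+55°): θ ← -19° +55° = 36°
rotate_crank_by(-49°): θ ← 36° -49° = -13°
rotate_crank_by(+59°): θ ← -13° +59° = 46°
rotate_crank_by(+14°): θ ← 46° +14° = 60°
rotate_crank_by(+24°): θ ← 60° +24° = 84°
rotate_crank_by(+80°): θ ← 84° +80° = 164°
rotate_crank_by(-50°): θ ← 164° -50° = 114°
crank pin P = (r cos θ, r sin θ) = (-15.049256, 33.801182)
h = r sin θ − e = 33.801182 − 4 = 29.801182
x = r cos θ + √(L² − h²) = -15.049256 + √(69169.0 − 888.1104) = -15.049256 + 261.306122 = 246.256867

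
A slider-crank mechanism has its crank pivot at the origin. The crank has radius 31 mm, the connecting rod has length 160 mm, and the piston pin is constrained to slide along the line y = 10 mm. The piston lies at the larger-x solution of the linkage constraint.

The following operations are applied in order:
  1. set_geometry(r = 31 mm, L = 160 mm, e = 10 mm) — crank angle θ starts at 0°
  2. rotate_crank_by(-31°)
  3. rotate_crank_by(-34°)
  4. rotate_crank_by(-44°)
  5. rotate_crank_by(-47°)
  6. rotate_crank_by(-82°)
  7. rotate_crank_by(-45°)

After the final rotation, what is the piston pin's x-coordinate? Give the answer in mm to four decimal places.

set_geometry: r = 31 mm, L = 160 mm, e = 10 mm; θ ← 0°
rotate_crank_by(-31°): θ ← 0° -31° = -31°
rotate_crank_by(-34°): θ ← -31° -34° = -65°
rotate_crank_by(-44°): θ ← -65° -44° = -109°
rotate_crank_by(-47°): θ ← -109° -47° = -156°
rotate_crank_by(-82°): θ ← -156° -82° = -238°
rotate_crank_by(-45°): θ ← -238° -45° = -283°
crank pin P = (r cos θ, r sin θ) = (6.973483, 30.205472)
h = r sin θ − e = 30.205472 − 10 = 20.205472
x = r cos θ + √(L² − h²) = 6.973483 + √(25600.0 − 408.2611) = 6.973483 + 158.719057 = 165.692539

165.6925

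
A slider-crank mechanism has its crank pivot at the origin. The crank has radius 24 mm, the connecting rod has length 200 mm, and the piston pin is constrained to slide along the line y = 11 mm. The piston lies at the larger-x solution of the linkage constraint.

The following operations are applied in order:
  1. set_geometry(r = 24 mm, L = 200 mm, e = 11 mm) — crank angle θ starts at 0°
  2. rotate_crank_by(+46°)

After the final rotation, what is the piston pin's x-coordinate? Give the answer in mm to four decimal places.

216.5737

set_geometry: r = 24 mm, L = 200 mm, e = 11 mm; θ ← 0°
rotate_crank_by(+46°): θ ← 0° +46° = 46°
crank pin P = (r cos θ, r sin θ) = (16.671801, 17.264155)
h = r sin θ − e = 17.264155 − 11 = 6.264155
x = r cos θ + √(L² − h²) = 16.671801 + √(40000.0 − 39.2396) = 16.671801 + 199.901877 = 216.573678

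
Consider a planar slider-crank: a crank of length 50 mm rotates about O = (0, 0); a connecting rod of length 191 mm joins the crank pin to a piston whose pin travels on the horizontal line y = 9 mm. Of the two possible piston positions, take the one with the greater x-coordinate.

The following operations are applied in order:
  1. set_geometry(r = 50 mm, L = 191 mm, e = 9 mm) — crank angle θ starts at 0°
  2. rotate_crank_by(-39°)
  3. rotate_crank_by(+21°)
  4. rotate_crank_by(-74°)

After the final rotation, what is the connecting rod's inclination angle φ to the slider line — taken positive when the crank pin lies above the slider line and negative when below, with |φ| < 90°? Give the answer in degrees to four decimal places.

set_geometry: r = 50 mm, L = 191 mm, e = 9 mm; θ ← 0°
rotate_crank_by(-39°): θ ← 0° -39° = -39°
rotate_crank_by(+21°): θ ← -39° +21° = -18°
rotate_crank_by(-74°): θ ← -18° -74° = -92°
crank pin P = (r cos θ, r sin θ) = (-1.744975, -49.969541)
h = r sin θ − e = -49.969541 − 9 = -58.969541
sin φ = h / L = -58.969541 / 191 = -0.30874105
φ = arcsin(-0.30874105) = -17.983377°

-17.9834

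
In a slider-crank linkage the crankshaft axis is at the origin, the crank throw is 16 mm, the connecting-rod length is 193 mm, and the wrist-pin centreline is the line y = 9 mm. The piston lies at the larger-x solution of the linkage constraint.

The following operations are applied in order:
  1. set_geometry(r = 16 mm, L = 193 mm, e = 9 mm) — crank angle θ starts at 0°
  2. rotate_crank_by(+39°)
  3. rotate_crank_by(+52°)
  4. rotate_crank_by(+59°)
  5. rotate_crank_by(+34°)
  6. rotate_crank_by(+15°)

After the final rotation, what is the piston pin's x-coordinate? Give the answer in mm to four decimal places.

177.3479

set_geometry: r = 16 mm, L = 193 mm, e = 9 mm; θ ← 0°
rotate_crank_by(+39°): θ ← 0° +39° = 39°
rotate_crank_by(+52°): θ ← 39° +52° = 91°
rotate_crank_by(+59°): θ ← 91° +59° = 150°
rotate_crank_by(+34°): θ ← 150° +34° = 184°
rotate_crank_by(+15°): θ ← 184° +15° = 199°
crank pin P = (r cos θ, r sin θ) = (-15.128297, -5.209090)
h = r sin θ − e = -5.209090 − 9 = -14.209090
x = r cos θ + √(L² − h²) = -15.128297 + √(37249.0 − 201.8983) = -15.128297 + 192.476237 = 177.347940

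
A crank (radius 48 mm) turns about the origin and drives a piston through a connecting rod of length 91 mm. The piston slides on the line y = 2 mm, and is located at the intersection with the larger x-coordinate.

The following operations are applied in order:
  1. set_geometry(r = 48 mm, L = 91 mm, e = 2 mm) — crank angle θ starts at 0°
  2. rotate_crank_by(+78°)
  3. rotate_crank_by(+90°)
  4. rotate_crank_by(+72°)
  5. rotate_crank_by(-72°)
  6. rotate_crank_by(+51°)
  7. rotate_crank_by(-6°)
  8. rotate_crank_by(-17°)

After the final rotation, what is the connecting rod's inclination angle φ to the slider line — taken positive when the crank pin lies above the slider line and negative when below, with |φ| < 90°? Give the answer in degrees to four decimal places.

set_geometry: r = 48 mm, L = 91 mm, e = 2 mm; θ ← 0°
rotate_crank_by(+78°): θ ← 0° +78° = 78°
rotate_crank_by(+90°): θ ← 78° +90° = 168°
rotate_crank_by(+72°): θ ← 168° +72° = 240°
rotate_crank_by(-72°): θ ← 240° -72° = 168°
rotate_crank_by(+51°): θ ← 168° +51° = 219°
rotate_crank_by(-6°): θ ← 219° -6° = 213°
rotate_crank_by(-17°): θ ← 213° -17° = 196°
crank pin P = (r cos θ, r sin θ) = (-46.140561, -13.230593)
h = r sin θ − e = -13.230593 − 2 = -15.230593
sin φ = h / L = -15.230593 / 91 = -0.16736915
φ = arcsin(-0.16736915) = -9.634891°

-9.6349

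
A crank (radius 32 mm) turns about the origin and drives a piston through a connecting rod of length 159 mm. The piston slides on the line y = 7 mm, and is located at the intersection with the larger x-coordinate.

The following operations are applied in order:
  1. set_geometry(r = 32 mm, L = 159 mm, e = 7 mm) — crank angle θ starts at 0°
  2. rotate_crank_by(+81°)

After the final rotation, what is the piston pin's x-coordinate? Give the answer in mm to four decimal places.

set_geometry: r = 32 mm, L = 159 mm, e = 7 mm; θ ← 0°
rotate_crank_by(+81°): θ ← 0° +81° = 81°
crank pin P = (r cos θ, r sin θ) = (5.005903, 31.606027)
h = r sin θ − e = 31.606027 − 7 = 24.606027
x = r cos θ + √(L² − h²) = 5.005903 + √(25281.0 − 605.4566) = 5.005903 + 157.084511 = 162.090413

162.0904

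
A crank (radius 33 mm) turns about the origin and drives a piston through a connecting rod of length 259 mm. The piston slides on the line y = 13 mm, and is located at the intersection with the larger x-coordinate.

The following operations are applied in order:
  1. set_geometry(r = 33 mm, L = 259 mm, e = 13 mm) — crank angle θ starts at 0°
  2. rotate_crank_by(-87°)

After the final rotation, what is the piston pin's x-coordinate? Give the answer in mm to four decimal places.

256.6176

set_geometry: r = 33 mm, L = 259 mm, e = 13 mm; θ ← 0°
rotate_crank_by(-87°): θ ← 0° -87° = -87°
crank pin P = (r cos θ, r sin θ) = (1.727087, -32.954775)
h = r sin θ − e = -32.954775 − 13 = -45.954775
x = r cos θ + √(L² − h²) = 1.727087 + √(67081.0 − 2111.8413) = 1.727087 + 254.890484 = 256.617570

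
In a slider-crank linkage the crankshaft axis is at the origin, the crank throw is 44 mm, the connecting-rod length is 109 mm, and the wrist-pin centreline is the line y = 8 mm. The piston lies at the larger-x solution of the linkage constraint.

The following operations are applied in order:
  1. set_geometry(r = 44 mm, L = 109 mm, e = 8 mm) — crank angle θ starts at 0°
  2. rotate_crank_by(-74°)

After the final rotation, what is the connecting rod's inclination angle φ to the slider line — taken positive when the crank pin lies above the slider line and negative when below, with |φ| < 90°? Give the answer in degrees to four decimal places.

-27.4792

set_geometry: r = 44 mm, L = 109 mm, e = 8 mm; θ ← 0°
rotate_crank_by(-74°): θ ← 0° -74° = -74°
crank pin P = (r cos θ, r sin θ) = (12.128044, -42.295515)
h = r sin θ − e = -42.295515 − 8 = -50.295515
sin φ = h / L = -50.295515 / 109 = -0.46142674
φ = arcsin(-0.46142674) = -27.479211°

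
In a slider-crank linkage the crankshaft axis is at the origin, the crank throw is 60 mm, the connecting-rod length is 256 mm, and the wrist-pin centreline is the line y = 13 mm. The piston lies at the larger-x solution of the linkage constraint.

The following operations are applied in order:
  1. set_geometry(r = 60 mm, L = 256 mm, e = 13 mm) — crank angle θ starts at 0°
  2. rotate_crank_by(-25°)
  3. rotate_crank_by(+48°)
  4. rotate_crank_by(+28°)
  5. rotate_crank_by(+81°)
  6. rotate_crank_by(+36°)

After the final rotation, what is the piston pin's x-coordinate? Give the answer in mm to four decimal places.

197.3106

set_geometry: r = 60 mm, L = 256 mm, e = 13 mm; θ ← 0°
rotate_crank_by(-25°): θ ← 0° -25° = -25°
rotate_crank_by(+48°): θ ← -25° +48° = 23°
rotate_crank_by(+28°): θ ← 23° +28° = 51°
rotate_crank_by(+81°): θ ← 51° +81° = 132°
rotate_crank_by(+36°): θ ← 132° +36° = 168°
crank pin P = (r cos θ, r sin θ) = (-58.688856, 12.474701)
h = r sin θ − e = 12.474701 − 13 = -0.525299
x = r cos θ + √(L² − h²) = -58.688856 + √(65536.0 − 0.2759) = -58.688856 + 255.999461 = 197.310605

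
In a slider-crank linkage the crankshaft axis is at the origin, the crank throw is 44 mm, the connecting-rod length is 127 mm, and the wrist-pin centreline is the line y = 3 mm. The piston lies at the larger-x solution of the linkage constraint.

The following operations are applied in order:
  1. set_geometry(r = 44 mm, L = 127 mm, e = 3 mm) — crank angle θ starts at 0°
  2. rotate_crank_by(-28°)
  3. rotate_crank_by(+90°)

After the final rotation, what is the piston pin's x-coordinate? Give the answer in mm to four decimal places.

set_geometry: r = 44 mm, L = 127 mm, e = 3 mm; θ ← 0°
rotate_crank_by(-28°): θ ← 0° -28° = -28°
rotate_crank_by(+90°): θ ← -28° +90° = 62°
crank pin P = (r cos θ, r sin θ) = (20.656749, 38.849694)
h = r sin θ − e = 38.849694 − 3 = 35.849694
x = r cos θ + √(L² − h²) = 20.656749 + √(16129.0 − 1285.2006) = 20.656749 + 121.835132 = 142.491881

142.4919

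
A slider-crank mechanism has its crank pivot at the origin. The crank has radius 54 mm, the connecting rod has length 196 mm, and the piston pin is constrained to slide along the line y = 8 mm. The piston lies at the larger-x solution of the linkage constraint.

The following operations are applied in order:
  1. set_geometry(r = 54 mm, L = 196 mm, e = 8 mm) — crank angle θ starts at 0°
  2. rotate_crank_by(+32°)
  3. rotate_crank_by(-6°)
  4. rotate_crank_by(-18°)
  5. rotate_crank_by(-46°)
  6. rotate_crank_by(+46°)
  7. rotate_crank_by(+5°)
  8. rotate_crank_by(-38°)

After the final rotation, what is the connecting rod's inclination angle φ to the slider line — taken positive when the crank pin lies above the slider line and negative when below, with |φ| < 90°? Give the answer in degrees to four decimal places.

-9.0474

set_geometry: r = 54 mm, L = 196 mm, e = 8 mm; θ ← 0°
rotate_crank_by(+32°): θ ← 0° +32° = 32°
rotate_crank_by(-6°): θ ← 32° -6° = 26°
rotate_crank_by(-18°): θ ← 26° -18° = 8°
rotate_crank_by(-46°): θ ← 8° -46° = -38°
rotate_crank_by(+46°): θ ← -38° +46° = 8°
rotate_crank_by(+5°): θ ← 8° +5° = 13°
rotate_crank_by(-38°): θ ← 13° -38° = -25°
crank pin P = (r cos θ, r sin θ) = (48.940620, -22.821386)
h = r sin θ − e = -22.821386 − 8 = -30.821386
sin φ = h / L = -30.821386 / 196 = -0.15725197
φ = arcsin(-0.15725197) = -9.047427°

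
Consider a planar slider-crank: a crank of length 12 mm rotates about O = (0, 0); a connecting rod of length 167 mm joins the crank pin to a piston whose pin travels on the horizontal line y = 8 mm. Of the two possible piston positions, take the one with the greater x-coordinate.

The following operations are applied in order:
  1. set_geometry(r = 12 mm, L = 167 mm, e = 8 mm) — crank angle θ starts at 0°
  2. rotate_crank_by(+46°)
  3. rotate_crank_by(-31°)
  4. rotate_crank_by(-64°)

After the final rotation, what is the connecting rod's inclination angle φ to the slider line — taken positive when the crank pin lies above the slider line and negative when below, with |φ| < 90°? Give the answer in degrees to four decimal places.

set_geometry: r = 12 mm, L = 167 mm, e = 8 mm; θ ← 0°
rotate_crank_by(+46°): θ ← 0° +46° = 46°
rotate_crank_by(-31°): θ ← 46° -31° = 15°
rotate_crank_by(-64°): θ ← 15° -64° = -49°
crank pin P = (r cos θ, r sin θ) = (7.872708, -9.056515)
h = r sin θ − e = -9.056515 − 8 = -17.056515
sin φ = h / L = -17.056515 / 167 = -0.10213482
φ = arcsin(-0.10213482) = -5.862116°

-5.8621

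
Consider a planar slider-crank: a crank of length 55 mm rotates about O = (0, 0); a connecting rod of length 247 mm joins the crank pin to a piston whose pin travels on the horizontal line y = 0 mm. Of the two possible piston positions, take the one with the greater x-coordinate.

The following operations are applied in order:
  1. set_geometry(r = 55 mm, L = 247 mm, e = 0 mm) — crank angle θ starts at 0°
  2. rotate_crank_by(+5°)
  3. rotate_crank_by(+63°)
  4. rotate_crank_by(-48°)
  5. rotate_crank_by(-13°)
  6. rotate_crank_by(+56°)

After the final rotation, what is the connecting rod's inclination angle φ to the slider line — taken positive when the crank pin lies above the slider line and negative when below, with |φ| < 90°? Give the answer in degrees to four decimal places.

set_geometry: r = 55 mm, L = 247 mm, e = 0 mm; θ ← 0°
rotate_crank_by(+5°): θ ← 0° +5° = 5°
rotate_crank_by(+63°): θ ← 5° +63° = 68°
rotate_crank_by(-48°): θ ← 68° -48° = 20°
rotate_crank_by(-13°): θ ← 20° -13° = 7°
rotate_crank_by(+56°): θ ← 7° +56° = 63°
crank pin P = (r cos θ, r sin θ) = (24.969477, 49.005359)
h = r sin θ − e = 49.005359 − 0 = 49.005359
sin φ = h / L = 49.005359 / 247 = 0.19840226
φ = arcsin(0.19840226) = 11.443543°

11.4435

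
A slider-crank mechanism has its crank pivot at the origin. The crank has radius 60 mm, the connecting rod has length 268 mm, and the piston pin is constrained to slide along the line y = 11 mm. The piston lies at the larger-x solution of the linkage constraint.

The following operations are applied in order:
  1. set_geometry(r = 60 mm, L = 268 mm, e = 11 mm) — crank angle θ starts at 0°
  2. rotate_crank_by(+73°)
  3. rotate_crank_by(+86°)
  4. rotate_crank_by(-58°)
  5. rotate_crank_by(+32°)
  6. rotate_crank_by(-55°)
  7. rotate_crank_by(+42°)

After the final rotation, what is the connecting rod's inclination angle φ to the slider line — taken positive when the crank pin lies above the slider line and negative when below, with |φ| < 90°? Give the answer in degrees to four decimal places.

set_geometry: r = 60 mm, L = 268 mm, e = 11 mm; θ ← 0°
rotate_crank_by(+73°): θ ← 0° +73° = 73°
rotate_crank_by(+86°): θ ← 73° +86° = 159°
rotate_crank_by(-58°): θ ← 159° -58° = 101°
rotate_crank_by(+32°): θ ← 101° +32° = 133°
rotate_crank_by(-55°): θ ← 133° -55° = 78°
rotate_crank_by(+42°): θ ← 78° +42° = 120°
crank pin P = (r cos θ, r sin θ) = (-30.000000, 51.961524)
h = r sin θ − e = 51.961524 − 11 = 40.961524
sin φ = h / L = 40.961524 / 268 = 0.15284151
φ = arcsin(0.15284151) = 8.791632°

8.7916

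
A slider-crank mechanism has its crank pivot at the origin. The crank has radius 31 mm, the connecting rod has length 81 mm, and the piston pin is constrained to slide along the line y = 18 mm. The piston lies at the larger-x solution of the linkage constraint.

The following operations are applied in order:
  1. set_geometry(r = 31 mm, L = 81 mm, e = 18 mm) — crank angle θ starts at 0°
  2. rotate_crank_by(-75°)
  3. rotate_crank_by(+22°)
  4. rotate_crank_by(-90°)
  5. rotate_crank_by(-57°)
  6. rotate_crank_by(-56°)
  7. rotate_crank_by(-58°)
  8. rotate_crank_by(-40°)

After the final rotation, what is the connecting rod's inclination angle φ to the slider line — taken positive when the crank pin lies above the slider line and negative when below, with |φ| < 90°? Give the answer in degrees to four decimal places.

-10.4989

set_geometry: r = 31 mm, L = 81 mm, e = 18 mm; θ ← 0°
rotate_crank_by(-75°): θ ← 0° -75° = -75°
rotate_crank_by(+22°): θ ← -75° +22° = -53°
rotate_crank_by(-90°): θ ← -53° -90° = -143°
rotate_crank_by(-57°): θ ← -143° -57° = -200°
rotate_crank_by(-56°): θ ← -200° -56° = -256°
rotate_crank_by(-58°): θ ← -256° -58° = -314°
rotate_crank_by(-40°): θ ← -314° -40° = -354°
crank pin P = (r cos θ, r sin θ) = (30.830179, 3.240382)
h = r sin θ − e = 3.240382 − 18 = -14.759618
sin φ = h / L = -14.759618 / 81 = -0.18221750
φ = arcsin(-0.18221750) = -10.498950°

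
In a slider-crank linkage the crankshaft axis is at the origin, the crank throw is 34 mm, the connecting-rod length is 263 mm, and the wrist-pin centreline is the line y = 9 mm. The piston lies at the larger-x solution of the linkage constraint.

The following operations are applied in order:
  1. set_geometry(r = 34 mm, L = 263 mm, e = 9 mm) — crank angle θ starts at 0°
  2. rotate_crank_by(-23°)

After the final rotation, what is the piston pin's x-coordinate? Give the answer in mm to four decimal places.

set_geometry: r = 34 mm, L = 263 mm, e = 9 mm; θ ← 0°
rotate_crank_by(-23°): θ ← 0° -23° = -23°
crank pin P = (r cos θ, r sin θ) = (31.297165, -13.284858)
h = r sin θ − e = -13.284858 − 9 = -22.284858
x = r cos θ + √(L² − h²) = 31.297165 + √(69169.0 − 496.6149) = 31.297165 + 262.054164 = 293.351329

293.3513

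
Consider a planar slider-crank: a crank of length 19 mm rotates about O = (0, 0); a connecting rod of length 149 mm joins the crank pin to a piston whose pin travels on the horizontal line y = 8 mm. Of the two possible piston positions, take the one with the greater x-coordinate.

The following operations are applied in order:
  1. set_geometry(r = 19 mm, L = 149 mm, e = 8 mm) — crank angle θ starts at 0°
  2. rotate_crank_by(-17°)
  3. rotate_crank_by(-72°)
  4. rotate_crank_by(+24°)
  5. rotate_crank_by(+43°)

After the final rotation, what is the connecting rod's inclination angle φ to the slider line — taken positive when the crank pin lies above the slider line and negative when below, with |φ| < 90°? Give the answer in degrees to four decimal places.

-5.8232

set_geometry: r = 19 mm, L = 149 mm, e = 8 mm; θ ← 0°
rotate_crank_by(-17°): θ ← 0° -17° = -17°
rotate_crank_by(-72°): θ ← -17° -72° = -89°
rotate_crank_by(+24°): θ ← -89° +24° = -65°
rotate_crank_by(+43°): θ ← -65° +43° = -22°
crank pin P = (r cos θ, r sin θ) = (17.616493, -7.117525)
h = r sin θ − e = -7.117525 − 8 = -15.117525
sin φ = h / L = -15.117525 / 149 = -0.10145990
φ = arcsin(-0.10145990) = -5.823244°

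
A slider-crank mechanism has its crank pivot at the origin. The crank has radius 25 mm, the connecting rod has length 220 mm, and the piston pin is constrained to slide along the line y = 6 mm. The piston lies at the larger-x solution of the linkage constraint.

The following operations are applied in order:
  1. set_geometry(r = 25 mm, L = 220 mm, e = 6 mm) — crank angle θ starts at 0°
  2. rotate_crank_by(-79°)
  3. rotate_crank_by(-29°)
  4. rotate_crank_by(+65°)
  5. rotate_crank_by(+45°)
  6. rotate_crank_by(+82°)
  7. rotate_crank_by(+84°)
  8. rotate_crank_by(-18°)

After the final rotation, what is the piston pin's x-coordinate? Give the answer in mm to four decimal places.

198.2533

set_geometry: r = 25 mm, L = 220 mm, e = 6 mm; θ ← 0°
rotate_crank_by(-79°): θ ← 0° -79° = -79°
rotate_crank_by(-29°): θ ← -79° -29° = -108°
rotate_crank_by(+65°): θ ← -108° +65° = -43°
rotate_crank_by(+45°): θ ← -43° +45° = 2°
rotate_crank_by(+82°): θ ← 2° +82° = 84°
rotate_crank_by(+84°): θ ← 84° +84° = 168°
rotate_crank_by(-18°): θ ← 168° -18° = 150°
crank pin P = (r cos θ, r sin θ) = (-21.650635, 12.500000)
h = r sin θ − e = 12.500000 − 6 = 6.500000
x = r cos θ + √(L² − h²) = -21.650635 + √(48400.0 − 42.2500) = -21.650635 + 219.903956 = 198.253321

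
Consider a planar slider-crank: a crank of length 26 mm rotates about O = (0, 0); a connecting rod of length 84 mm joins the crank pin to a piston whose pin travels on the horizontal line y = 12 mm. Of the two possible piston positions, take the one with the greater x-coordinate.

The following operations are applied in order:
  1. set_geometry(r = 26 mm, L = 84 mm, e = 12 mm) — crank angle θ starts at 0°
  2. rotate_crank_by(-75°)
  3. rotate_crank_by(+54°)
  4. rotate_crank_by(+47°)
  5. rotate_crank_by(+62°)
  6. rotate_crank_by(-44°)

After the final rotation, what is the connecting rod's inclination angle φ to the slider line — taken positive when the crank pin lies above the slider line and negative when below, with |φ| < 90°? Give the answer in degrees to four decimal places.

4.1378

set_geometry: r = 26 mm, L = 84 mm, e = 12 mm; θ ← 0°
rotate_crank_by(-75°): θ ← 0° -75° = -75°
rotate_crank_by(+54°): θ ← -75° +54° = -21°
rotate_crank_by(+47°): θ ← -21° +47° = 26°
rotate_crank_by(+62°): θ ← 26° +62° = 88°
rotate_crank_by(-44°): θ ← 88° -44° = 44°
crank pin P = (r cos θ, r sin θ) = (18.702835, 18.061118)
h = r sin θ − e = 18.061118 − 12 = 6.061118
sin φ = h / L = 6.061118 / 84 = 0.07215616
φ = arcsin(0.07215616) = 4.137839°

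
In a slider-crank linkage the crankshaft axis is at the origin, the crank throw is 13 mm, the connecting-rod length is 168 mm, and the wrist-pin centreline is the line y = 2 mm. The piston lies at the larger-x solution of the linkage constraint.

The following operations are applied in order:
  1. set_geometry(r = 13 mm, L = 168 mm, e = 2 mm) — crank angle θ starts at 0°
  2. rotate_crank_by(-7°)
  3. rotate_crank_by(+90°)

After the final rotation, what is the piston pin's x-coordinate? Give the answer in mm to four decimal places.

169.2301

set_geometry: r = 13 mm, L = 168 mm, e = 2 mm; θ ← 0°
rotate_crank_by(-7°): θ ← 0° -7° = -7°
rotate_crank_by(+90°): θ ← -7° +90° = 83°
crank pin P = (r cos θ, r sin θ) = (1.584301, 12.903100)
h = r sin θ − e = 12.903100 − 2 = 10.903100
x = r cos θ + √(L² − h²) = 1.584301 + √(28224.0 − 118.8776) = 1.584301 + 167.645824 = 169.230126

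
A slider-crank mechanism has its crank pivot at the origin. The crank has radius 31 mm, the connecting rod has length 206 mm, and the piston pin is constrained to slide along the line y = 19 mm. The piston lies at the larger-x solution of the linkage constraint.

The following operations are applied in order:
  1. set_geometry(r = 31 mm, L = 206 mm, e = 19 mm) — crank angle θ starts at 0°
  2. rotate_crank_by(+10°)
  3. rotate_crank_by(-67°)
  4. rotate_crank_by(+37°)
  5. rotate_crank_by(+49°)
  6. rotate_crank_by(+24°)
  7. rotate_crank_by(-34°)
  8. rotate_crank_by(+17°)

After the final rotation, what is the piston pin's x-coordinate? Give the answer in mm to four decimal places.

231.0781

set_geometry: r = 31 mm, L = 206 mm, e = 19 mm; θ ← 0°
rotate_crank_by(+10°): θ ← 0° +10° = 10°
rotate_crank_by(-67°): θ ← 10° -67° = -57°
rotate_crank_by(+37°): θ ← -57° +37° = -20°
rotate_crank_by(+49°): θ ← -20° +49° = 29°
rotate_crank_by(+24°): θ ← 29° +24° = 53°
rotate_crank_by(-34°): θ ← 53° -34° = 19°
rotate_crank_by(+17°): θ ← 19° +17° = 36°
crank pin P = (r cos θ, r sin θ) = (25.079527, 18.221343)
h = r sin θ − e = 18.221343 − 19 = -0.778657
x = r cos θ + √(L² − h²) = 25.079527 + √(42436.0 − 0.6063) = 25.079527 + 205.998528 = 231.078055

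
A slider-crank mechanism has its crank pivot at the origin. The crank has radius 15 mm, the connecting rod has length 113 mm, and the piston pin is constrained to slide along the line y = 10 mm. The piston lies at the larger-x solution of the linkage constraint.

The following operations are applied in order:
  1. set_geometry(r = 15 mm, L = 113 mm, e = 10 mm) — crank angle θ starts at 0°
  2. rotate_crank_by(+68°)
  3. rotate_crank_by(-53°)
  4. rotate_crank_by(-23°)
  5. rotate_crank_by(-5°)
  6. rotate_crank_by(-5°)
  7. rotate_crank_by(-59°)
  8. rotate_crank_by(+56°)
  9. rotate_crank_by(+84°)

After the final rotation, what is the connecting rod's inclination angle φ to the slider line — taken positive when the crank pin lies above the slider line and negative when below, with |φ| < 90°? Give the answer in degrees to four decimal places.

set_geometry: r = 15 mm, L = 113 mm, e = 10 mm; θ ← 0°
rotate_crank_by(+68°): θ ← 0° +68° = 68°
rotate_crank_by(-53°): θ ← 68° -53° = 15°
rotate_crank_by(-23°): θ ← 15° -23° = -8°
rotate_crank_by(-5°): θ ← -8° -5° = -13°
rotate_crank_by(-5°): θ ← -13° -5° = -18°
rotate_crank_by(-59°): θ ← -18° -59° = -77°
rotate_crank_by(+56°): θ ← -77° +56° = -21°
rotate_crank_by(+84°): θ ← -21° +84° = 63°
crank pin P = (r cos θ, r sin θ) = (6.809857, 13.365098)
h = r sin θ − e = 13.365098 − 10 = 3.365098
sin φ = h / L = 3.365098 / 113 = 0.02977963
φ = arcsin(0.02977963) = 1.706499°

1.7065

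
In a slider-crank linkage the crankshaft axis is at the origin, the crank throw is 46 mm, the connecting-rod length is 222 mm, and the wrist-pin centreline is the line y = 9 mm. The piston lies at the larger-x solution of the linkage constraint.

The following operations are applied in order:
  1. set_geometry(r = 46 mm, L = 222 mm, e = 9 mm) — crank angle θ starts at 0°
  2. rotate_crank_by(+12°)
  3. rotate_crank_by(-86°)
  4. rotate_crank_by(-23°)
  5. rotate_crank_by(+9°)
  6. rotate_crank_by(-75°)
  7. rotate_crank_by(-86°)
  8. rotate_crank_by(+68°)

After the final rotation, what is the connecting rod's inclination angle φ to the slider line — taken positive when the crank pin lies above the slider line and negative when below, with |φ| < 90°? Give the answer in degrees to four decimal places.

-2.1161

set_geometry: r = 46 mm, L = 222 mm, e = 9 mm; θ ← 0°
rotate_crank_by(+12°): θ ← 0° +12° = 12°
rotate_crank_by(-86°): θ ← 12° -86° = -74°
rotate_crank_by(-23°): θ ← -74° -23° = -97°
rotate_crank_by(+9°): θ ← -97° +9° = -88°
rotate_crank_by(-75°): θ ← -88° -75° = -163°
rotate_crank_by(-86°): θ ← -163° -86° = -249°
rotate_crank_by(+68°): θ ← -249° +68° = -181°
crank pin P = (r cos θ, r sin θ) = (-45.992994, 0.802811)
h = r sin θ − e = 0.802811 − 9 = -8.197189
sin φ = h / L = -8.197189 / 222 = -0.03692428
φ = arcsin(-0.03692428) = -2.116086°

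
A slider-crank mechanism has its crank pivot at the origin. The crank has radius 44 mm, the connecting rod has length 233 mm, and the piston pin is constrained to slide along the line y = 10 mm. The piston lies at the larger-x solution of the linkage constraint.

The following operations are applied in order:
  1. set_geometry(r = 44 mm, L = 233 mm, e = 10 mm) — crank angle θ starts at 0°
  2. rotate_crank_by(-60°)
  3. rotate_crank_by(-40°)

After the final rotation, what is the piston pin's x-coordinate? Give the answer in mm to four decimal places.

219.1738

set_geometry: r = 44 mm, L = 233 mm, e = 10 mm; θ ← 0°
rotate_crank_by(-60°): θ ← 0° -60° = -60°
rotate_crank_by(-40°): θ ← -60° -40° = -100°
crank pin P = (r cos θ, r sin θ) = (-7.640520, -43.331541)
h = r sin θ − e = -43.331541 − 10 = -53.331541
x = r cos θ + √(L² − h²) = -7.640520 + √(54289.0 − 2844.2533) = -7.640520 + 226.814344 = 219.173824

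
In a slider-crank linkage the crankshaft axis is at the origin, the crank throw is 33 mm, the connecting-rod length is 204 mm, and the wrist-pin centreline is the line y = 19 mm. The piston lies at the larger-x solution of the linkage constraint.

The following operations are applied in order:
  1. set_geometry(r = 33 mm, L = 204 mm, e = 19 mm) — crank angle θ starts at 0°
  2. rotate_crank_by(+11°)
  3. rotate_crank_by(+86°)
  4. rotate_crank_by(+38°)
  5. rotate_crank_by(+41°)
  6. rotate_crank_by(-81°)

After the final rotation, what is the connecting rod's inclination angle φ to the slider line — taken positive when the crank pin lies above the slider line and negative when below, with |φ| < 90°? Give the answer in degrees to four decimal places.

set_geometry: r = 33 mm, L = 204 mm, e = 19 mm; θ ← 0°
rotate_crank_by(+11°): θ ← 0° +11° = 11°
rotate_crank_by(+86°): θ ← 11° +86° = 97°
rotate_crank_by(+38°): θ ← 97° +38° = 135°
rotate_crank_by(+41°): θ ← 135° +41° = 176°
rotate_crank_by(-81°): θ ← 176° -81° = 95°
crank pin P = (r cos θ, r sin θ) = (-2.876140, 32.874425)
h = r sin θ − e = 32.874425 − 19 = 13.874425
sin φ = h / L = 13.874425 / 204 = 0.06801189
φ = arcsin(0.06801189) = 3.899805°

3.8998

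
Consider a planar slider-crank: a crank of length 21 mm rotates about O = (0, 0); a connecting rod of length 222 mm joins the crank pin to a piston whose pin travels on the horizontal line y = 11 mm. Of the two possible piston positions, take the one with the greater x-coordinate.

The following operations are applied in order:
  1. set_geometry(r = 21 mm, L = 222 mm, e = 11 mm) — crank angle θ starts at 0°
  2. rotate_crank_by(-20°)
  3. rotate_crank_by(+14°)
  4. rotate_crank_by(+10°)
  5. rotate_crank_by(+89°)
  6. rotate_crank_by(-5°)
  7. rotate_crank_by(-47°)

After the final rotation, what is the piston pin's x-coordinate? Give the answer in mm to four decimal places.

237.8315

set_geometry: r = 21 mm, L = 222 mm, e = 11 mm; θ ← 0°
rotate_crank_by(-20°): θ ← 0° -20° = -20°
rotate_crank_by(+14°): θ ← -20° +14° = -6°
rotate_crank_by(+10°): θ ← -6° +10° = 4°
rotate_crank_by(+89°): θ ← 4° +89° = 93°
rotate_crank_by(-5°): θ ← 93° -5° = 88°
rotate_crank_by(-47°): θ ← 88° -47° = 41°
crank pin P = (r cos θ, r sin θ) = (15.848901, 13.777240)
h = r sin θ − e = 13.777240 − 11 = 2.777240
x = r cos θ + √(L² − h²) = 15.848901 + √(49284.0 − 7.7131) = 15.848901 + 221.982628 = 237.831529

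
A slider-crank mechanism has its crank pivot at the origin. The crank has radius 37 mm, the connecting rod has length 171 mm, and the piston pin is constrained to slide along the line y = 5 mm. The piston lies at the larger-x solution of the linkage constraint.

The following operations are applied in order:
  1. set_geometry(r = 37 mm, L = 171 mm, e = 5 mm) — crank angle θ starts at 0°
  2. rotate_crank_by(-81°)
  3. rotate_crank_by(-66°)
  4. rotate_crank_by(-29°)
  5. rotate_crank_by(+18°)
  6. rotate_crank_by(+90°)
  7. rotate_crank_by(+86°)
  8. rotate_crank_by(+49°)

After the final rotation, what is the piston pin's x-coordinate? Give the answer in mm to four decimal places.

182.9699

set_geometry: r = 37 mm, L = 171 mm, e = 5 mm; θ ← 0°
rotate_crank_by(-81°): θ ← 0° -81° = -81°
rotate_crank_by(-66°): θ ← -81° -66° = -147°
rotate_crank_by(-29°): θ ← -147° -29° = -176°
rotate_crank_by(+18°): θ ← -176° +18° = -158°
rotate_crank_by(+90°): θ ← -158° +90° = -68°
rotate_crank_by(+86°): θ ← -68° +86° = 18°
rotate_crank_by(+49°): θ ← 18° +49° = 67°
crank pin P = (r cos θ, r sin θ) = (14.457052, 34.058680)
h = r sin θ − e = 34.058680 − 5 = 29.058680
x = r cos θ + √(L² − h²) = 14.457052 + √(29241.0 − 844.4069) = 14.457052 + 168.512887 = 182.969939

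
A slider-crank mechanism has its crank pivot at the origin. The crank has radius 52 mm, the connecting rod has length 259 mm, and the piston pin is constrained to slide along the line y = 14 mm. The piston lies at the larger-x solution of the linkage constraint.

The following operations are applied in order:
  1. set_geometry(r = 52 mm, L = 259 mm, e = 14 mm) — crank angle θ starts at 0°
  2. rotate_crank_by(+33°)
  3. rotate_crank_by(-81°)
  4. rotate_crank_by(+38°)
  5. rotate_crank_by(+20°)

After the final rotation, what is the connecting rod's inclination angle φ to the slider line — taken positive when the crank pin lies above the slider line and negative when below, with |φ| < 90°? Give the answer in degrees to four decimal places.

-1.0996

set_geometry: r = 52 mm, L = 259 mm, e = 14 mm; θ ← 0°
rotate_crank_by(+33°): θ ← 0° +33° = 33°
rotate_crank_by(-81°): θ ← 33° -81° = -48°
rotate_crank_by(+38°): θ ← -48° +38° = -10°
rotate_crank_by(+20°): θ ← -10° +20° = 10°
crank pin P = (r cos θ, r sin θ) = (51.210003, 9.029705)
h = r sin θ − e = 9.029705 − 14 = -4.970295
sin φ = h / L = -4.970295 / 259 = -0.01919033
φ = arcsin(-0.01919033) = -1.099592°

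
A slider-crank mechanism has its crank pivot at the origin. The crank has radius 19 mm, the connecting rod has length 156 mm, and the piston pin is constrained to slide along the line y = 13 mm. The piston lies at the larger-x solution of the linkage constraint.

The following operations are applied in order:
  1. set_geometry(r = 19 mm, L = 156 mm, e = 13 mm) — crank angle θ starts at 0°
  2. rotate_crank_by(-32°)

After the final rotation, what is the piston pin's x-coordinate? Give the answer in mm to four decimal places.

170.3979

set_geometry: r = 19 mm, L = 156 mm, e = 13 mm; θ ← 0°
rotate_crank_by(-32°): θ ← 0° -32° = -32°
crank pin P = (r cos θ, r sin θ) = (16.112914, -10.068466)
h = r sin θ − e = -10.068466 − 13 = -23.068466
x = r cos θ + √(L² − h²) = 16.112914 + √(24336.0 − 532.1541) = 16.112914 + 154.284950 = 170.397864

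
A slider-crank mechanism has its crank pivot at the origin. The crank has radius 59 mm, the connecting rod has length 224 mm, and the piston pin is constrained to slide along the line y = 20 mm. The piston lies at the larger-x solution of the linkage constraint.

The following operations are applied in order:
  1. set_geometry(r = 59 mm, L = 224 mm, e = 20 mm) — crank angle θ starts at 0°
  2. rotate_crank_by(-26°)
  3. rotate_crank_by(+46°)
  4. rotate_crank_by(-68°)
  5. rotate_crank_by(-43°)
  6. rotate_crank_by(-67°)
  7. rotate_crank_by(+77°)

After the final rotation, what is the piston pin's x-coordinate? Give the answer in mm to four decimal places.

219.1087

set_geometry: r = 59 mm, L = 224 mm, e = 20 mm; θ ← 0°
rotate_crank_by(-26°): θ ← 0° -26° = -26°
rotate_crank_by(+46°): θ ← -26° +46° = 20°
rotate_crank_by(-68°): θ ← 20° -68° = -48°
rotate_crank_by(-43°): θ ← -48° -43° = -91°
rotate_crank_by(-67°): θ ← -91° -67° = -158°
rotate_crank_by(+77°): θ ← -158° +77° = -81°
crank pin P = (r cos θ, r sin θ) = (9.229633, -58.273612)
h = r sin θ − e = -58.273612 − 20 = -78.273612
x = r cos θ + √(L² − h²) = 9.229633 + √(50176.0 − 6126.7584) = 9.229633 + 209.879112 = 219.108745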